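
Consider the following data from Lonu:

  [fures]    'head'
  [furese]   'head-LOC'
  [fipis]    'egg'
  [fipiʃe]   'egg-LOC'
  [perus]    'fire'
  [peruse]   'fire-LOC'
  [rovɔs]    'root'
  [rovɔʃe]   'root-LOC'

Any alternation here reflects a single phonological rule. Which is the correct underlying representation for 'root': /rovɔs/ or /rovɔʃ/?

The root 'root' surfaces as [rovɔs] and [rovɔʃe], with a stem-final [s] ~ [ʃ] alternation.
If /s/ were underlying and a rule turned it into [ʃ] before the LOC suffix, 'head' would also alternate; but it has [s] in both [fures] and [furese].
So /ʃ/ is underlying, and a rule of depalatalization — palato-alveolar /ʃ/ becomes [s] when no front vowel follows — gives [s].

/rovɔʃ/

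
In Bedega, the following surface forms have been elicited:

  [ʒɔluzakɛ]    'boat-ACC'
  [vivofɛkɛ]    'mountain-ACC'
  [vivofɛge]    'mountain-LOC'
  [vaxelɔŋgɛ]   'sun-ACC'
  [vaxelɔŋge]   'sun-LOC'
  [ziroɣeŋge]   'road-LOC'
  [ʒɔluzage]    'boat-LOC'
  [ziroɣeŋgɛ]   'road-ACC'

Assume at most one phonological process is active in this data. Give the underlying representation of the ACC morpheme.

/-kɛ/

The ACC morpheme has two allomorphs, [-gɛ] and [-kɛ].
The LOC suffix, which begins with [g], is invariant after every stem; so [g] is not altered by any rule here.
So the underlying form is /-kɛ/, and voiceless stops become voiced after a nasal.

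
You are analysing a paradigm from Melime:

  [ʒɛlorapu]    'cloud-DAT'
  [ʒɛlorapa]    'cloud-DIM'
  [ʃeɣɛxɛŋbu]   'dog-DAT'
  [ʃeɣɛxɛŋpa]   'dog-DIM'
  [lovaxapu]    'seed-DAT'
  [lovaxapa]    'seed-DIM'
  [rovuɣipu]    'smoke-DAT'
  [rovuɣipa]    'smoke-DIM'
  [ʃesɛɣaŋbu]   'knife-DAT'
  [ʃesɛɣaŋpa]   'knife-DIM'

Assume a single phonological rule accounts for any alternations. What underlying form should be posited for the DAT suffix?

The DAT morpheme has two allomorphs, [-bu] and [-pu].
The DIM suffix, which begins with [p], is invariant after every stem; so [p] is not altered by any rule here.
So the underlying form is /-bu/, and voiced stops become voiceless after a vowel.

/-bu/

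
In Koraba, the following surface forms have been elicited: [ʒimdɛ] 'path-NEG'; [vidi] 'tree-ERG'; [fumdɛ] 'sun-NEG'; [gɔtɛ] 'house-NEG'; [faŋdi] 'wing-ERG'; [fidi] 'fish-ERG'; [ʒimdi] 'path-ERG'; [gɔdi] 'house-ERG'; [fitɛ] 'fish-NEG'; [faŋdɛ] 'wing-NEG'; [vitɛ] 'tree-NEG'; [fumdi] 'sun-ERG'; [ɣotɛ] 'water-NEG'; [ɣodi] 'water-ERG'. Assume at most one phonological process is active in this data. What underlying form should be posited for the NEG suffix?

/-tɛ/

The NEG suffix surfaces as [-dɛ] and [-tɛ], depending on the final segment of the stem.
The ERG suffix, which begins with [d], is invariant after every stem; so [d] is not altered by any rule here.
So the underlying form is /-tɛ/, and voiceless stops become voiced after a nasal.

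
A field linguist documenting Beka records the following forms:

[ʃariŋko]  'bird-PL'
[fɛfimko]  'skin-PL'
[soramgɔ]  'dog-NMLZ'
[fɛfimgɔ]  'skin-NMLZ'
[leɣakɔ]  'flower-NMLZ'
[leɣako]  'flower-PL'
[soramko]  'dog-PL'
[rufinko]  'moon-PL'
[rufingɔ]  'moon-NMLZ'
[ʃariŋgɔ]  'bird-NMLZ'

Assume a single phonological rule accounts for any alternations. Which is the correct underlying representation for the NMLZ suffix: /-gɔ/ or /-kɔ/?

The NMLZ morpheme has two allomorphs, [-gɔ] and [-kɔ].
The PL suffix, which begins with [k], is invariant after every stem; so [k] is not altered by any rule here.
The NMLZ suffix is therefore /-gɔ/ underlyingly, with post-vocalic devoicing: voiced stops become voiceless after a vowel.

/-gɔ/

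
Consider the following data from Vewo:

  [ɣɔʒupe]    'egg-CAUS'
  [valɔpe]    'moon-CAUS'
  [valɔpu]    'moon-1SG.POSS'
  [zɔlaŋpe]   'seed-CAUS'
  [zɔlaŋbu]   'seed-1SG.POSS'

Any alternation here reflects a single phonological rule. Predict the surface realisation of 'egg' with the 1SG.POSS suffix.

[ɣɔʒupu]

The 1SG.POSS morpheme has two allomorphs, [-bu] and [-pu].
The CAUS suffix, which begins with [p], is invariant after every stem; so [p] is not altered by any rule here.
The 1SG.POSS suffix is therefore /-bu/ underlyingly, with post-vocalic devoicing: voiced stops become voiceless after a vowel.
After 'egg', which ends in a vowel, the suffix surfaces as [-pu], giving [ɣɔʒupu].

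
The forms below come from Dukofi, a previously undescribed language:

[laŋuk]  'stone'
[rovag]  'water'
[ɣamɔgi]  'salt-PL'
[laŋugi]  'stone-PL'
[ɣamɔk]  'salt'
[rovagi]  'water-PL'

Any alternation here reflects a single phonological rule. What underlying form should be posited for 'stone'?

/laŋuk/

In [laŋuk] and [laŋugi] the final segment of 'stone' alternates: [k] ~ [g].
Compare 'water', with invariant [g] in [rovag] and [rovagi]: an analysis with underlying /g/ and a rule producing [k] in isolation would wrongly predict alternation here too.
So /k/ is underlying, and a rule of intervocalic voicing — voiceless stops become voiced between vowels — gives [g].
The underlying form of 'stone' is therefore /laŋuk/.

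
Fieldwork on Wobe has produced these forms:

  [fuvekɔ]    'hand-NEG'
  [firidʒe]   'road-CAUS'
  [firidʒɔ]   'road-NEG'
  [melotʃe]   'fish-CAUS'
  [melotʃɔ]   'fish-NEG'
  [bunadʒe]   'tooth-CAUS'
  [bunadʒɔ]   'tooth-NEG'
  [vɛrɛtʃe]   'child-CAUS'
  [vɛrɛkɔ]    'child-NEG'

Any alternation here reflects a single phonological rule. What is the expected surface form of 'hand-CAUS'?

[fuvetʃe]

'child' shows [tʃ] ~ [k] at the end of the stem ([vɛrɛtʃe] vs [vɛrɛkɔ]).
If /tʃ/ were underlying and a rule turned it into [k] before the NEG suffix, 'fish' would also alternate; but it has [tʃ] in both [melotʃe] and [melotʃɔ].
So /k/ is underlying, and a rule of palatalization before a front vowel — /k/ becomes palato-alveolar [tʃ] before a front vowel — gives [tʃ].
The one attested form of 'hand', [fuvekɔ], shows underlying /fuvek/. Applying the same rule before a front vowel gives [fuvetʃe].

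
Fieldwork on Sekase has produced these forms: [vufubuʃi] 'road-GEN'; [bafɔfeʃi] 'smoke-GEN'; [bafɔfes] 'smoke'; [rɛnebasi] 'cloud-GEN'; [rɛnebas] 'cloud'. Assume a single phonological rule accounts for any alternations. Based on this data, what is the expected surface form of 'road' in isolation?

[vufubus]

The stem for 'smoke' ends in [ʃ] in [bafɔfeʃi] but [s] in [bafɔfes].
Compare 'cloud', with invariant [s] in [rɛnebasi] and [rɛnebas]: an analysis with underlying /s/ and a rule producing [ʃ] before the GEN suffix would wrongly predict alternation here too.
The underlying segment must be /ʃ/; palato-alveolar /ʃ/ becomes [s] when no front vowel follows, yielding [s] there.
The one attested form of 'road', [vufubuʃi], shows underlying /vufubuʃ/. Applying the same rule when no front vowel follows gives [vufubus].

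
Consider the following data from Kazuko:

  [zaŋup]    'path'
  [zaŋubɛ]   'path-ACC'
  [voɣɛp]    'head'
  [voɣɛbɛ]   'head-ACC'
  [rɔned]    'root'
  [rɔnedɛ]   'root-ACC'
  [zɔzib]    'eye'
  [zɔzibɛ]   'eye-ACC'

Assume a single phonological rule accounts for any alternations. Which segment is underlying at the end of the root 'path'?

The stem for 'path' ends in [p] in [zaŋup] but [b] in [zaŋubɛ].
If /b/ were underlying and a rule turned it into [p] in isolation, 'eye' would also alternate; but it has [b] in both [zɔzib] and [zɔzibɛ].
The alternation reflects intervocalic voicing: voiceless stops become voiced between vowels. /p/ is underlying.

/p/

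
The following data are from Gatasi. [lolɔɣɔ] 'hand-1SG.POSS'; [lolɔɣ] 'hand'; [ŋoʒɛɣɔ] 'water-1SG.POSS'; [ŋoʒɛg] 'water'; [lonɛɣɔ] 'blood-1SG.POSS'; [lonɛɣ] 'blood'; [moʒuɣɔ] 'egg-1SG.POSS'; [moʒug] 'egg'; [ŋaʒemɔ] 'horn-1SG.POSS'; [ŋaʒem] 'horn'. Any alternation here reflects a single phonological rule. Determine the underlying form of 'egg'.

/moʒug/

The root 'egg' surfaces as [moʒuɣɔ] and [moʒug], with a stem-final [ɣ] ~ [g] alternation.
But 'hand' keeps [ɣ] in both environments ([lolɔɣɔ], [lolɔɣ]), so there is no rule changing /ɣ/ to [g] in isolation.
The underlying segment must be /g/; voiced stops become fricatives between vowels, yielding [ɣ] there.
The underlying form of 'egg' is therefore /moʒug/.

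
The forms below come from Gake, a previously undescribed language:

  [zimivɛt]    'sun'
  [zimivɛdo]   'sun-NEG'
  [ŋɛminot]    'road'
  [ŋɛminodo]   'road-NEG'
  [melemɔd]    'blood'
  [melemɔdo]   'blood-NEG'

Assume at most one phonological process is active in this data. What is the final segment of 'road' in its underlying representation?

'road' shows [t] ~ [d] at the end of the stem ([ŋɛminot] vs [ŋɛminodo]).
But 'blood' keeps [d] in both environments ([melemɔd], [melemɔdo]), so there is no rule changing /d/ to [t] in isolation.
The underlying segment must be /t/; voiceless stops become voiced between vowels, yielding [d] there.

/t/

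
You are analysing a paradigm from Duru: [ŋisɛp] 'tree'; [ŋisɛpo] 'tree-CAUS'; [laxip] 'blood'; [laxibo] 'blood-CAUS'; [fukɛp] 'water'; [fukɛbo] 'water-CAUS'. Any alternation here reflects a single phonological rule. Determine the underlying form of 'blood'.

/laxib/

The root 'blood' surfaces as [laxip] and [laxibo], with a stem-final [p] ~ [b] alternation.
But 'tree' keeps [p] in both environments ([ŋisɛp], [ŋisɛpo]), so there is no rule changing /p/ to [b] before the CAUS suffix.
So /b/ is underlying, and a rule of word-final obstruent devoicing — voiced obstruents become voiceless word-finally — gives [p].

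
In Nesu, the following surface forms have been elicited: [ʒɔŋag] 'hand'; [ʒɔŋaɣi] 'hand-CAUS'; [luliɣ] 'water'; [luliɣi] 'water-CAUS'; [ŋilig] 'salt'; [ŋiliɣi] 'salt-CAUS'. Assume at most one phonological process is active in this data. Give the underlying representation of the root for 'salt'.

The root 'salt' surfaces as [ŋilig] and [ŋiliɣi], with a stem-final [g] ~ [ɣ] alternation.
If /ɣ/ were underlying and a rule turned it into [g] in isolation, 'water' would also alternate; but it has [ɣ] in both [luliɣ] and [luliɣi].
Therefore /g/ is basic and [ɣ] is derived by intervocalic spirantization (voiced stops become fricatives between vowels).
Hence 'salt' is /ŋilig/ underlyingly.

/ŋilig/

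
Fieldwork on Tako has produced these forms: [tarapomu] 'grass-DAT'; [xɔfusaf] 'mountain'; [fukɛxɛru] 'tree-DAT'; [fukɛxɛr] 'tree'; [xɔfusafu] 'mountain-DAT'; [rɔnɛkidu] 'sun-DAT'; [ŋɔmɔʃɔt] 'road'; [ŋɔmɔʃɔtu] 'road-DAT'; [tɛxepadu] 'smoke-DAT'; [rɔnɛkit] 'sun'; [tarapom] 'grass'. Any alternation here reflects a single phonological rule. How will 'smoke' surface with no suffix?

[tɛxepat]

The stem for 'sun' ends in [t] in [rɔnɛkit] but [d] in [rɔnɛkidu].
The stem 'road' ([ŋɔmɔʃɔt], [ŋɔmɔʃɔtu]) shows [t] unchanged in both environments, so [t] cannot be basic with [d] derived before the DAT suffix.
So /d/ is underlying, and a rule of word-final obstruent devoicing — voiced obstruents become voiceless word-finally — gives [t].
From [tɛxepadu] the stem 'smoke' is /tɛxepad/; word-finally this yields [tɛxepat].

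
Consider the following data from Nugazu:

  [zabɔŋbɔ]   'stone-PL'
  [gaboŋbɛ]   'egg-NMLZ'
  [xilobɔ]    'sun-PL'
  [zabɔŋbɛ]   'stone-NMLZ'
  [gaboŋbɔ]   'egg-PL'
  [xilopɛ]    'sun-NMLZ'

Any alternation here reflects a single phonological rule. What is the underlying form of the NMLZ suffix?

The NMLZ morpheme has two allomorphs, [-bɛ] and [-pɛ].
By contrast the PL suffix keeps its initial [b] throughout — that segment must be underlying.
So the underlying form is /-pɛ/, and voiceless stops become voiced after a nasal.

/-pɛ/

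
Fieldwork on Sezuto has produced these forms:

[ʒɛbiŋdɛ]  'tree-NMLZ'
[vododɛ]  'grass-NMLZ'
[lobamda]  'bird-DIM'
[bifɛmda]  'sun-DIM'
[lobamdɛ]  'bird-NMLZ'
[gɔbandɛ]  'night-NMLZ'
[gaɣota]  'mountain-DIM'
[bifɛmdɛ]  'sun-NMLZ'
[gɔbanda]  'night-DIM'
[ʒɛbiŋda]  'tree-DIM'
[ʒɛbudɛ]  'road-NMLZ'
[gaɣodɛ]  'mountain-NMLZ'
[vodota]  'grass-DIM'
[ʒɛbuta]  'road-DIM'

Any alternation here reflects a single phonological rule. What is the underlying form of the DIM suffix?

The DIM suffix surfaces as [-da] and [-ta], depending on the final segment of the stem.
The NMLZ suffix, which begins with [d], is invariant after every stem; so [d] is not altered by any rule here.
So the underlying form is /-ta/, and voiceless stops become voiced after a nasal.

/-ta/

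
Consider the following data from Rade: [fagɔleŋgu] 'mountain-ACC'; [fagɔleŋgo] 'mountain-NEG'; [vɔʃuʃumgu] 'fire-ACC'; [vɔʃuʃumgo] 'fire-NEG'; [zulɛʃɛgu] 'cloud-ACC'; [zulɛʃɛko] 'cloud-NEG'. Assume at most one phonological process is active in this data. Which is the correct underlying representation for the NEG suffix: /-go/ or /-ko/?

/-ko/

The NEG suffix surfaces as [-go] and [-ko], depending on the final segment of the stem.
By contrast the ACC suffix keeps its initial [g] throughout — that segment must be underlying.
So the underlying form is /-ko/, and voiceless stops become voiced after a nasal.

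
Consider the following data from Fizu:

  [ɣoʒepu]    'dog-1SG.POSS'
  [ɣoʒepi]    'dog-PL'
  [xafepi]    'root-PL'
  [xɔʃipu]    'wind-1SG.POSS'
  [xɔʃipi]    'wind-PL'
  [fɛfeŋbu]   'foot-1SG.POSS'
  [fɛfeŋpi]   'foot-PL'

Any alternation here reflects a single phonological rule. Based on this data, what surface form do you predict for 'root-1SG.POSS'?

The 1SG.POSS suffix surfaces as [-bu] and [-pu], depending on the final segment of the stem.
By contrast the PL suffix keeps its initial [p] throughout — that segment must be underlying.
So the underlying form is /-bu/, and voiced stops become voiceless after a vowel.
After 'root', which ends in a vowel, the suffix surfaces as [-pu], giving [xafepu].

[xafepu]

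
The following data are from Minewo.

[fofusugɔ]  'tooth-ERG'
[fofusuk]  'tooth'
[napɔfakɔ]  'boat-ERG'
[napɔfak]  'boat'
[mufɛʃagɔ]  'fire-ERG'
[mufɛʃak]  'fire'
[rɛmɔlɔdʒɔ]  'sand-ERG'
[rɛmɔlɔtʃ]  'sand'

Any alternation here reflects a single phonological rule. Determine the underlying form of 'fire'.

In [mufɛʃagɔ] and [mufɛʃak] the final segment of 'fire' alternates: [g] ~ [k].
Compare 'boat', with invariant [k] in [napɔfakɔ] and [napɔfak]: an analysis with underlying /k/ and a rule producing [g] before the ERG suffix would wrongly predict alternation here too.
The alternation reflects word-final obstruent devoicing: voiced obstruents become voiceless word-finally. /g/ is underlying.
Hence 'fire' is /mufɛʃag/ underlyingly.

/mufɛʃag/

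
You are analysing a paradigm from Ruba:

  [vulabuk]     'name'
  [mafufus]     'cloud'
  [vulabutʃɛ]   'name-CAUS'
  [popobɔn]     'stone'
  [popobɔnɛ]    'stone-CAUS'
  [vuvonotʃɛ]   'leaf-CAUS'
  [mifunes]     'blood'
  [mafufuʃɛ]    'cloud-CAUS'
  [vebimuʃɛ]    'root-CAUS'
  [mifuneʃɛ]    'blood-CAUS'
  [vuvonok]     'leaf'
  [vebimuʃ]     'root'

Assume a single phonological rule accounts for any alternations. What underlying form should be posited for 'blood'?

The root 'blood' surfaces as [mifunes] and [mifuneʃɛ], with a stem-final [s] ~ [ʃ] alternation.
If /ʃ/ were underlying and a rule turned it into [s] in isolation, 'root' would also alternate; but it has [ʃ] in both [vebimuʃ] and [vebimuʃɛ].
Therefore /s/ is basic and [ʃ] is derived by palatalization before a front vowel (/k/ and /s/ become palato-alveolar [tʃ] and [ʃ] before a front vowel).
Hence 'blood' is /mifunes/ underlyingly.

/mifunes/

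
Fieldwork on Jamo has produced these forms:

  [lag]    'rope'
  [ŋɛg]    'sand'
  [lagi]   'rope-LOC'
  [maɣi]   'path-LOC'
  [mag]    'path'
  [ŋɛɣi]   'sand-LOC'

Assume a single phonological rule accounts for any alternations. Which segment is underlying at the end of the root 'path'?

/ɣ/

In [maɣi] and [mag] the final segment of 'path' alternates: [ɣ] ~ [g].
Compare 'rope', with invariant [g] in [lagi] and [lag]: an analysis with underlying /g/ and a rule producing [ɣ] before the LOC suffix would wrongly predict alternation here too.
So /ɣ/ is underlying, and a rule of word-final hardening — voiced fricatives become stops word-finally — gives [g].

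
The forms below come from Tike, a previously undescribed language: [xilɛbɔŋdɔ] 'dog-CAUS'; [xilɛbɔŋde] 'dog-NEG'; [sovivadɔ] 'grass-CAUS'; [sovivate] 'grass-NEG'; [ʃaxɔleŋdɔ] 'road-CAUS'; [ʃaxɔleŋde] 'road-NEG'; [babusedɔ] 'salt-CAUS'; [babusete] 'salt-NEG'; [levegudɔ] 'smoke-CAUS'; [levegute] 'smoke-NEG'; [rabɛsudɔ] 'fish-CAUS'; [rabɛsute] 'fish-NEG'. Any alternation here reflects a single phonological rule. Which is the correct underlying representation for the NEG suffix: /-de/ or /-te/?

The NEG morpheme has two allomorphs, [-de] and [-te].
By contrast the CAUS suffix keeps its initial [d] throughout — that segment must be underlying.
So the underlying form is /-te/, and voiceless stops become voiced after a nasal.

/-te/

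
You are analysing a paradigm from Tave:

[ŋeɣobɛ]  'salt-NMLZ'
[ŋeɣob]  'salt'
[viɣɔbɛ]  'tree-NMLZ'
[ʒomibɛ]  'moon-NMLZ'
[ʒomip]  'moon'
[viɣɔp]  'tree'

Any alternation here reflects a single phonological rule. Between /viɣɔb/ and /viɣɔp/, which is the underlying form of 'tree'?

The stem for 'tree' ends in [b] in [viɣɔbɛ] but [p] in [viɣɔp].
But 'salt' keeps [b] in both environments ([ŋeɣobɛ], [ŋeɣob]), so there is no rule changing /b/ to [p] in isolation.
Therefore /p/ is basic and [b] is derived by intervocalic voicing (voiceless stops become voiced between vowels).

/viɣɔp/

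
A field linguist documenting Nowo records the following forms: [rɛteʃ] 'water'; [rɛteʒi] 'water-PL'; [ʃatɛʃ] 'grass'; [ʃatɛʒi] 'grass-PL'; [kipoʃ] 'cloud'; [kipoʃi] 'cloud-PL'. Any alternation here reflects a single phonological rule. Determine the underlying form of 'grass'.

'grass' shows [ʃ] ~ [ʒ] at the end of the stem ([ʃatɛʃ] vs [ʃatɛʒi]).
The stem 'cloud' ([kipoʃ], [kipoʃi]) shows [ʃ] unchanged in both environments, so [ʃ] cannot be basic with [ʒ] derived before the PL suffix.
Therefore /ʒ/ is basic and [ʃ] is derived by word-final obstruent devoicing (voiced obstruents become voiceless word-finally).
So 'grass' = /ʃatɛʒ/.

/ʃatɛʒ/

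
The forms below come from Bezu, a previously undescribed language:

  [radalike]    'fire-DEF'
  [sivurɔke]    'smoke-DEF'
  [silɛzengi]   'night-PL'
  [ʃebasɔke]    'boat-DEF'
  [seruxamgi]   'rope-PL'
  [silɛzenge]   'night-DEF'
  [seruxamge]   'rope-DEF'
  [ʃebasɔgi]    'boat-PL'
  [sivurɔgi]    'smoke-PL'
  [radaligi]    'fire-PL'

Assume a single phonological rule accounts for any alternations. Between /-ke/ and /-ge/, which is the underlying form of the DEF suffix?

The DEF suffix surfaces as [-ge] and [-ke], depending on the final segment of the stem.
The PL suffix, which begins with [g], is invariant after every stem; so [g] is not altered by any rule here.
So the underlying form is /-ke/, and voiceless stops become voiced after a nasal.

/-ke/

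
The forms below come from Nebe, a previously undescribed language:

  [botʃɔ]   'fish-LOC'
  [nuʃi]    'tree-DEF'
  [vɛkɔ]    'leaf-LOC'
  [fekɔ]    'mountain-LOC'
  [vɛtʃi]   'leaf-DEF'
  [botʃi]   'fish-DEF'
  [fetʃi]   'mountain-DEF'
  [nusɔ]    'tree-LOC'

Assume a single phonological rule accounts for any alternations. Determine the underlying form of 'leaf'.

/vɛk/

The stem for 'leaf' ends in [tʃ] in [vɛtʃi] but [k] in [vɛkɔ].
The stem 'fish' ([botʃi], [botʃɔ]) shows [tʃ] unchanged in both environments, so [tʃ] cannot be basic with [k] derived before the LOC suffix.
The underlying segment must be /k/; /k/ and /s/ become palato-alveolar [tʃ] and [ʃ] before a front vowel, yielding [tʃ] there.
So 'leaf' = /vɛk/.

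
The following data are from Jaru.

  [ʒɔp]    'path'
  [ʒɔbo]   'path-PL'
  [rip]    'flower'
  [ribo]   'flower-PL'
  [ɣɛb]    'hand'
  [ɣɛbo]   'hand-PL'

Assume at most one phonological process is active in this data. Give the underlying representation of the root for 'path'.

/ʒɔp/

The stem for 'path' ends in [p] in [ʒɔp] but [b] in [ʒɔbo].
But 'hand' keeps [b] in both environments ([ɣɛb], [ɣɛbo]), so there is no rule changing /b/ to [p] in isolation.
The underlying segment must be /p/; voiceless stops become voiced between vowels, yielding [b] there.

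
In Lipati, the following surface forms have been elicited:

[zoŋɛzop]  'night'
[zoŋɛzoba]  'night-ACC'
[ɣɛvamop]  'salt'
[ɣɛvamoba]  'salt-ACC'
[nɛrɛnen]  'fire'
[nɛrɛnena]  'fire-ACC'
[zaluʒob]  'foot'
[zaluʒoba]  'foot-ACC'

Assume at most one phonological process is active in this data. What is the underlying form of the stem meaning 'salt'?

'salt' shows [p] ~ [b] at the end of the stem ([ɣɛvamop] vs [ɣɛvamoba]).
The stem 'foot' ([zaluʒob], [zaluʒoba]) shows [b] unchanged in both environments, so [b] cannot be basic with [p] derived in isolation.
So /p/ is underlying, and a rule of intervocalic voicing — voiceless stops become voiced between vowels — gives [b].
The underlying form of 'salt' is therefore /ɣɛvamop/.

/ɣɛvamop/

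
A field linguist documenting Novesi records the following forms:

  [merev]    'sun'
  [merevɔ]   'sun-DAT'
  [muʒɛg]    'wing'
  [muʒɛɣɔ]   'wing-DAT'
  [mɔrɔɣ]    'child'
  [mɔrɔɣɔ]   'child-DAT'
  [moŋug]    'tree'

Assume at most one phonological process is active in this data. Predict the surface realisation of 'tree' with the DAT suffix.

[moŋuɣɔ]

The root 'wing' surfaces as [muʒɛg] and [muʒɛɣɔ], with a stem-final [g] ~ [ɣ] alternation.
If /ɣ/ were underlying and a rule turned it into [g] in isolation, 'child' would also alternate; but it has [ɣ] in both [mɔrɔɣ] and [mɔrɔɣɔ].
So /g/ is underlying, and a rule of intervocalic spirantization — voiced stops become fricatives between vowels — gives [ɣ].
The one attested form of 'tree', [moŋug], shows underlying /moŋug/. Applying the same rule between vowels gives [moŋuɣɔ].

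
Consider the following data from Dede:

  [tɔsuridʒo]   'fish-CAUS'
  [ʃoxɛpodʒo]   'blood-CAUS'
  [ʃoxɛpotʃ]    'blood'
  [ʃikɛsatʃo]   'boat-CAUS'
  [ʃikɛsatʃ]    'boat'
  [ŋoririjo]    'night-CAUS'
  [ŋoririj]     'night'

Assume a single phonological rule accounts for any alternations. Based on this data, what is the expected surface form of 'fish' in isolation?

[tɔsuritʃ]

In [ʃoxɛpodʒo] and [ʃoxɛpotʃ] the final segment of 'blood' alternates: [dʒ] ~ [tʃ].
If /tʃ/ were underlying and a rule turned it into [dʒ] before the CAUS suffix, 'boat' would also alternate; but it has [tʃ] in both [ʃikɛsatʃo] and [ʃikɛsatʃ].
The underlying segment must be /dʒ/; voiced obstruents become voiceless word-finally, yielding [tʃ] there.
From [tɔsuridʒo] the stem 'fish' is /tɔsuridʒ/; word-finally this yields [tɔsuritʃ].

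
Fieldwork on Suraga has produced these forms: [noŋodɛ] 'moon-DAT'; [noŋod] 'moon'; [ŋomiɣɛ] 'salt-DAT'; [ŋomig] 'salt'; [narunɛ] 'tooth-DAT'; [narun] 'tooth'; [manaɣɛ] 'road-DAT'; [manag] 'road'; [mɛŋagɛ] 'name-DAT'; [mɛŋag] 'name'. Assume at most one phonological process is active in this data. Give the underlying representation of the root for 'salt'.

In [ŋomiɣɛ] and [ŋomig] the final segment of 'salt' alternates: [ɣ] ~ [g].
The stem 'name' ([mɛŋagɛ], [mɛŋag]) shows [g] unchanged in both environments, so [g] cannot be basic with [ɣ] derived before the DAT suffix.
Therefore /ɣ/ is basic and [g] is derived by word-final hardening (voiced fricatives become stops word-finally).
Hence 'salt' is /ŋomiɣ/ underlyingly.

/ŋomiɣ/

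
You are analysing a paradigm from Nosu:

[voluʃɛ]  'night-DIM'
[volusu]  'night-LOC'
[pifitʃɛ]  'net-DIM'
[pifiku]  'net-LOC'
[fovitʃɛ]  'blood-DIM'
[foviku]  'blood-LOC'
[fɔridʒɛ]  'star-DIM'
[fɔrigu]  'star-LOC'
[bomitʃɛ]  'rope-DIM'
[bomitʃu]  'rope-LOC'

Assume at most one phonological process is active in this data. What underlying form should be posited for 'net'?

/pifik/

'net' shows [tʃ] ~ [k] at the end of the stem ([pifitʃɛ] vs [pifiku]).
The stem 'rope' ([bomitʃɛ], [bomitʃu]) shows [tʃ] unchanged in both environments, so [tʃ] cannot be basic with [k] derived before the LOC suffix.
The underlying segment must be /k/; /k/, /g/ and /s/ become palato-alveolar [tʃ], [dʒ] and [ʃ] before a front vowel, yielding [tʃ] there.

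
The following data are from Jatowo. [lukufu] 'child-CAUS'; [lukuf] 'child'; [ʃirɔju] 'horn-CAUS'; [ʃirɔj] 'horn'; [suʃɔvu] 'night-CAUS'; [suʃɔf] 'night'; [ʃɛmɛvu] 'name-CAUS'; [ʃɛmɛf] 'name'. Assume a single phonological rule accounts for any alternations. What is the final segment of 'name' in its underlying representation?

/v/

The stem for 'name' ends in [v] in [ʃɛmɛvu] but [f] in [ʃɛmɛf].
But 'child' keeps [f] in both environments ([lukufu], [lukuf]), so there is no rule changing /f/ to [v] before the CAUS suffix.
So /v/ is underlying, and a rule of word-final obstruent devoicing — voiced obstruents become voiceless word-finally — gives [f].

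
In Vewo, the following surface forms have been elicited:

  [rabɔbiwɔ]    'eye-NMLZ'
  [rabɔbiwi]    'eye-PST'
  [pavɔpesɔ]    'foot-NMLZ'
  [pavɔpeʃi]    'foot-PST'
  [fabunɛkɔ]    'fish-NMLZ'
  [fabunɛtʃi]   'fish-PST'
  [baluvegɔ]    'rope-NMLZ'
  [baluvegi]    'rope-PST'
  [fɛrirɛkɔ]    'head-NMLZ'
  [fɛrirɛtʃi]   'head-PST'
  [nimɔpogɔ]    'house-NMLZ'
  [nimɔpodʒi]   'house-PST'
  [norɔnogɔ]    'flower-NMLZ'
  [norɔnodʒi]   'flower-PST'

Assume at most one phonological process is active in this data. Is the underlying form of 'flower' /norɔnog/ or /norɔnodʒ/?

/norɔnodʒ/

In [norɔnogɔ] and [norɔnodʒi] the final segment of 'flower' alternates: [g] ~ [dʒ].
The stem 'rope' ([baluvegɔ], [baluvegi]) shows [g] unchanged in both environments, so [g] cannot be basic with [dʒ] derived before the PST suffix.
So /dʒ/ is underlying, and a rule of depalatalization — palato-alveolar /tʃ/, /dʒ/ and /ʃ/ become [k], [g] and [s] when no front vowel follows — gives [g].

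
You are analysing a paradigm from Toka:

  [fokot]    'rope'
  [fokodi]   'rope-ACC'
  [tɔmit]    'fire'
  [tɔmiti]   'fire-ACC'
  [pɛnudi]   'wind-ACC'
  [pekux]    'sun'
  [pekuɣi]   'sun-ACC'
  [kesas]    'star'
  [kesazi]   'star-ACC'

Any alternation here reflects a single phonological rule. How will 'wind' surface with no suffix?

In [fokot] and [fokodi] the final segment of 'rope' alternates: [t] ~ [d].
If /t/ were underlying and a rule turned it into [d] before the ACC suffix, 'fire' would also alternate; but it has [t] in both [tɔmit] and [tɔmiti].
So /d/ is underlying, and a rule of word-final obstruent devoicing — voiced obstruents become voiceless word-finally — gives [t].
From [pɛnudi] the stem 'wind' is /pɛnud/; word-finally this yields [pɛnut].

[pɛnut]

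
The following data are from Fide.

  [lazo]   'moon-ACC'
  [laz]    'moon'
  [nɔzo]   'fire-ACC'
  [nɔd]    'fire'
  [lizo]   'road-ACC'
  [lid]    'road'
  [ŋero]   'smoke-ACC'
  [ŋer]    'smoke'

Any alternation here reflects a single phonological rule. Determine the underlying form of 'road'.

/lid/

The root 'road' surfaces as [lizo] and [lid], with a stem-final [z] ~ [d] alternation.
If /z/ were underlying and a rule turned it into [d] in isolation, 'moon' would also alternate; but it has [z] in both [lazo] and [laz].
So /d/ is underlying, and a rule of intervocalic spirantization — voiced stops become fricatives between vowels — gives [z].
The underlying form of 'road' is therefore /lid/.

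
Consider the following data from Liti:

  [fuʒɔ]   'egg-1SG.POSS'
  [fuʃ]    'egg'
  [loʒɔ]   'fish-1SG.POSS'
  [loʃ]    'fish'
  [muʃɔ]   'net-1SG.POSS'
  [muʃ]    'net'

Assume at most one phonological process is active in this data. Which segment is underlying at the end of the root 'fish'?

/ʒ/

The root 'fish' surfaces as [loʒɔ] and [loʃ], with a stem-final [ʒ] ~ [ʃ] alternation.
If /ʃ/ were underlying and a rule turned it into [ʒ] before the 1SG.POSS suffix, 'net' would also alternate; but it has [ʃ] in both [muʃɔ] and [muʃ].
So /ʒ/ is underlying, and a rule of word-final obstruent devoicing — voiced obstruents become voiceless word-finally — gives [ʃ].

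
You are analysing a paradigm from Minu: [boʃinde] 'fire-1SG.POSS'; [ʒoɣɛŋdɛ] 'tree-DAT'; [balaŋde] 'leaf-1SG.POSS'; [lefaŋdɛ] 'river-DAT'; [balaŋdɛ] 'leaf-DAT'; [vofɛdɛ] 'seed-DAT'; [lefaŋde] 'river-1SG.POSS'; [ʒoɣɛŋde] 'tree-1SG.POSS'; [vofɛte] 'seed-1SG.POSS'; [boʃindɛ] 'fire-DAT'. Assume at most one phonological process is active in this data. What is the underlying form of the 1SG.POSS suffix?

/-te/

The 1SG.POSS morpheme has two allomorphs, [-de] and [-te].
By contrast the DAT suffix keeps its initial [d] throughout — that segment must be underlying.
So the underlying form is /-te/, and voiceless stops become voiced after a nasal.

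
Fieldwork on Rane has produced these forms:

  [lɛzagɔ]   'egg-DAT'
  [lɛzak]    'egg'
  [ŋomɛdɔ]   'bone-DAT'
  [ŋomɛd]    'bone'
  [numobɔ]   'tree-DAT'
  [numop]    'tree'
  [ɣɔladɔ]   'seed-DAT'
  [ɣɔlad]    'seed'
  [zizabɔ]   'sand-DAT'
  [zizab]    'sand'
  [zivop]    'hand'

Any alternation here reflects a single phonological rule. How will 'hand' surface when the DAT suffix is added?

[zivobɔ]

'tree' shows [b] ~ [p] at the end of the stem ([numobɔ] vs [numop]).
Compare 'sand', with invariant [b] in [zizabɔ] and [zizab]: an analysis with underlying /b/ and a rule producing [p] in isolation would wrongly predict alternation here too.
Therefore /p/ is basic and [b] is derived by intervocalic voicing (voiceless stops become voiced between vowels).
From [zivop] the stem 'hand' is /zivop/; between vowels this yields [zivobɔ].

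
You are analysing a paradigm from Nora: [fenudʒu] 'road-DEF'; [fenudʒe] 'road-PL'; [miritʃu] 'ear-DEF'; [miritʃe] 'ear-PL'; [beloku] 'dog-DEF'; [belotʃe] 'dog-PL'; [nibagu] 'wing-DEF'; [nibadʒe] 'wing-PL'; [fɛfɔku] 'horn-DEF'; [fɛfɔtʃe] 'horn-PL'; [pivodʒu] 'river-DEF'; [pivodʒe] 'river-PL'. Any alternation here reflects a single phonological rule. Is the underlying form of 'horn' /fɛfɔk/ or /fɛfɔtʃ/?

/fɛfɔk/

The stem for 'horn' ends in [k] in [fɛfɔku] but [tʃ] in [fɛfɔtʃe].
If /tʃ/ were underlying and a rule turned it into [k] before the DEF suffix, 'ear' would also alternate; but it has [tʃ] in both [miritʃu] and [miritʃe].
So /k/ is underlying, and a rule of palatalization before a front vowel — /k/ and /g/ become palato-alveolar [tʃ] and [dʒ] before a front vowel — gives [tʃ].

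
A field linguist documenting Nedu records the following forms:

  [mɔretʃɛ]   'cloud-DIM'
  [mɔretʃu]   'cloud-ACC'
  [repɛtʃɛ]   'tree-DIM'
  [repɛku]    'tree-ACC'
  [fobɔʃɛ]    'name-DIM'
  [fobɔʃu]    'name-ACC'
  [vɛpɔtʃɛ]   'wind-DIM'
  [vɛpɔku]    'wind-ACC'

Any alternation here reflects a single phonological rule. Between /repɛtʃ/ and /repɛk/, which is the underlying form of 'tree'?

'tree' shows [tʃ] ~ [k] at the end of the stem ([repɛtʃɛ] vs [repɛku]).
But 'cloud' keeps [tʃ] in both environments ([mɔretʃɛ], [mɔretʃu]), so there is no rule changing /tʃ/ to [k] before the ACC suffix.
The underlying segment must be /k/; /k/ becomes palato-alveolar [tʃ] before a front vowel, yielding [tʃ] there.

/repɛk/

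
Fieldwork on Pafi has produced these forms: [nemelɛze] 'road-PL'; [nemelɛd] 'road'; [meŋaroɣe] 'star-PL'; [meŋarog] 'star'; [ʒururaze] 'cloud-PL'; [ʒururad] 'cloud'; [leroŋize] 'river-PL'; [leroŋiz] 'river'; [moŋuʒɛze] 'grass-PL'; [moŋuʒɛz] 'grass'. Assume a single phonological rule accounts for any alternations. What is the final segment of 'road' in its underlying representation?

/d/

The stem for 'road' ends in [z] in [nemelɛze] but [d] in [nemelɛd].
The stem 'grass' ([moŋuʒɛze], [moŋuʒɛz]) shows [z] unchanged in both environments, so [z] cannot be basic with [d] derived in isolation.
So /d/ is underlying, and a rule of intervocalic spirantization — voiced stops become fricatives between vowels — gives [z].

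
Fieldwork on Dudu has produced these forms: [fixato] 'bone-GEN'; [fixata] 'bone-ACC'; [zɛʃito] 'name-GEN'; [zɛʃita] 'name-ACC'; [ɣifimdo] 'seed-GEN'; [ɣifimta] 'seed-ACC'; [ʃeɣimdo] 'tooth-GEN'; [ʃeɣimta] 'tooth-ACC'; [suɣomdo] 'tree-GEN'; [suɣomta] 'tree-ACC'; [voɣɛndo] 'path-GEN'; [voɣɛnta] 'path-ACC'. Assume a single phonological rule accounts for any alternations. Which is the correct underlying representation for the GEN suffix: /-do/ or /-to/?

/-do/

The GEN morpheme has two allomorphs, [-do] and [-to].
The ACC suffix, which begins with [t], is invariant after every stem; so [t] is not altered by any rule here.
The GEN suffix is therefore /-do/ underlyingly, with post-vocalic devoicing: voiced stops become voiceless after a vowel.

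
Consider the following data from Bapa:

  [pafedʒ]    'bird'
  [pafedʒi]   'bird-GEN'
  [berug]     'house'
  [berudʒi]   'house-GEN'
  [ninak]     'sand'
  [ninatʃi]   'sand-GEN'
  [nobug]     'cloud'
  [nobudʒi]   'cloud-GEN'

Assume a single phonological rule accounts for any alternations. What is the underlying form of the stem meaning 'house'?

The stem for 'house' ends in [g] in [berug] but [dʒ] in [berudʒi].
If /dʒ/ were underlying and a rule turned it into [g] in isolation, 'bird' would also alternate; but it has [dʒ] in both [pafedʒ] and [pafedʒi].
The alternation reflects palatalization before a front vowel: /k/ and /g/ become palato-alveolar [tʃ] and [dʒ] before a front vowel. /g/ is underlying.

/berug/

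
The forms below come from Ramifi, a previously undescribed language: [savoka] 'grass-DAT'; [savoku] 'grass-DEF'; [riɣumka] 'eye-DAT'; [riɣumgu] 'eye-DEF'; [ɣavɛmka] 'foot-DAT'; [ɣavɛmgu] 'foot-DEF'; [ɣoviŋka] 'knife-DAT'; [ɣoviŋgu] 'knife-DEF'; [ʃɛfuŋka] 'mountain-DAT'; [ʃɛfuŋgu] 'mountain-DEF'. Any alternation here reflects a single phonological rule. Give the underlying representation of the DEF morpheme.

/-gu/

The DEF suffix surfaces as [-gu] and [-ku], depending on the final segment of the stem.
By contrast the DAT suffix keeps its initial [k] throughout — that segment must be underlying.
The DEF suffix is therefore /-gu/ underlyingly, with post-vocalic devoicing: voiced stops become voiceless after a vowel.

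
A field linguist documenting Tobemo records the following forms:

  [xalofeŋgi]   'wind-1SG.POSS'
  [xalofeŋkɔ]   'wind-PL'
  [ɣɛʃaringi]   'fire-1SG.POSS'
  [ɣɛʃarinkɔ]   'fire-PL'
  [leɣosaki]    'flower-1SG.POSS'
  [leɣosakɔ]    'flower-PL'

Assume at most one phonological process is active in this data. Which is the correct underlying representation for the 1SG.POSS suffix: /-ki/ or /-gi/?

The 1SG.POSS suffix surfaces as [-gi] and [-ki], depending on the final segment of the stem.
By contrast the PL suffix keeps its initial [k] throughout — that segment must be underlying.
The 1SG.POSS suffix is therefore /-gi/ underlyingly, with post-vocalic devoicing: voiced stops become voiceless after a vowel.

/-gi/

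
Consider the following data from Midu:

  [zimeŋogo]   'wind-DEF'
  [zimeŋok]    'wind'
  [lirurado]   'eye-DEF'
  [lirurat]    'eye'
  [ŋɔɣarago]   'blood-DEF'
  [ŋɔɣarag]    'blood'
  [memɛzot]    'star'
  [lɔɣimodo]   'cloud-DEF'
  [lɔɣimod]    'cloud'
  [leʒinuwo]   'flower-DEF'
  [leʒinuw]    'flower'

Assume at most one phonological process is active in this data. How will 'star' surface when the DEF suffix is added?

[memɛzodo]

In [lirurado] and [lirurat] the final segment of 'eye' alternates: [d] ~ [t].
If /d/ were underlying and a rule turned it into [t] in isolation, 'cloud' would also alternate; but it has [d] in both [lɔɣimodo] and [lɔɣimod].
The alternation reflects intervocalic voicing: voiceless stops become voiced between vowels. /t/ is underlying.
From [memɛzot] the stem 'star' is /memɛzot/; between vowels this yields [memɛzodo].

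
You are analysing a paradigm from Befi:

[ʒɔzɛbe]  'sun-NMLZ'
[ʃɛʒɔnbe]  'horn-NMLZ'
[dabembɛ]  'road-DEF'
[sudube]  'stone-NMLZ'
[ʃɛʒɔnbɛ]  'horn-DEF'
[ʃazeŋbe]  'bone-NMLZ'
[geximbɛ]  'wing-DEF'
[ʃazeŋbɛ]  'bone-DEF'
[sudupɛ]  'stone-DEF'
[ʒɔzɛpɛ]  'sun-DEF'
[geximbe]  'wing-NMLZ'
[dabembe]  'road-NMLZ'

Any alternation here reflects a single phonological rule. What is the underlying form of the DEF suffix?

/-pɛ/

The DEF morpheme has two allomorphs, [-bɛ] and [-pɛ].
By contrast the NMLZ suffix keeps its initial [b] throughout — that segment must be underlying.
The DEF suffix is therefore /-pɛ/ underlyingly, with post-nasal voicing: voiceless stops become voiced after a nasal.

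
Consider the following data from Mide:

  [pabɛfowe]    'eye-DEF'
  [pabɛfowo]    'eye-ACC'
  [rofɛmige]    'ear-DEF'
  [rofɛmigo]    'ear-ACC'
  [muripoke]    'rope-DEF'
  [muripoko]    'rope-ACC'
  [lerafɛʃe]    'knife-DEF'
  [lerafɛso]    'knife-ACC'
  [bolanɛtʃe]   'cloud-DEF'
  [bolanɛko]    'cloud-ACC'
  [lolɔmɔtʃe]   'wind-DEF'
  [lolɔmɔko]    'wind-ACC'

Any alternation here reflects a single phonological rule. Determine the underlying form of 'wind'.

In [lolɔmɔtʃe] and [lolɔmɔko] the final segment of 'wind' alternates: [tʃ] ~ [k].
But 'rope' keeps [k] in both environments ([muripoke], [muripoko]), so there is no rule changing /k/ to [tʃ] before the DEF suffix.
So /tʃ/ is underlying, and a rule of depalatalization — palato-alveolar /tʃ/ and /ʃ/ become [k] and [s] when no front vowel follows — gives [k].
Hence 'wind' is /lolɔmɔtʃ/ underlyingly.

/lolɔmɔtʃ/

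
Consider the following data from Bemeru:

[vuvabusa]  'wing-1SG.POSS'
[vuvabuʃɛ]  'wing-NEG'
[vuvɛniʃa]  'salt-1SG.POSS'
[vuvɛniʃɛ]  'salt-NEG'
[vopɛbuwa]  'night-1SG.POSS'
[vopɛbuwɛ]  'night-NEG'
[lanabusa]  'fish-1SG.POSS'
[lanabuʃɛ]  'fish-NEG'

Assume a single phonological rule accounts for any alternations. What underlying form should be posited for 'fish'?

In [lanabusa] and [lanabuʃɛ] the final segment of 'fish' alternates: [s] ~ [ʃ].
The stem 'salt' ([vuvɛniʃa], [vuvɛniʃɛ]) shows [ʃ] unchanged in both environments, so [ʃ] cannot be basic with [s] derived before the 1SG.POSS suffix.
Therefore /s/ is basic and [ʃ] is derived by palatalization before a front vowel (/s/ becomes palato-alveolar [ʃ] before a front vowel).

/lanabus/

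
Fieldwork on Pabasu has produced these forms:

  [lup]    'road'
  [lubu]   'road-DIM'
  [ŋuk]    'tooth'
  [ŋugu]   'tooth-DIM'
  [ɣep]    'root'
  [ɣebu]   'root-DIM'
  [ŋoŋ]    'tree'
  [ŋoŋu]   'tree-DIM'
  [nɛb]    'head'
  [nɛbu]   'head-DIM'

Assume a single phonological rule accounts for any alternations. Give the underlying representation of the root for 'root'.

'root' shows [p] ~ [b] at the end of the stem ([ɣep] vs [ɣebu]).
But 'head' keeps [b] in both environments ([nɛb], [nɛbu]), so there is no rule changing /b/ to [p] in isolation.
The alternation reflects intervocalic voicing: voiceless stops become voiced between vowels. /p/ is underlying.

/ɣep/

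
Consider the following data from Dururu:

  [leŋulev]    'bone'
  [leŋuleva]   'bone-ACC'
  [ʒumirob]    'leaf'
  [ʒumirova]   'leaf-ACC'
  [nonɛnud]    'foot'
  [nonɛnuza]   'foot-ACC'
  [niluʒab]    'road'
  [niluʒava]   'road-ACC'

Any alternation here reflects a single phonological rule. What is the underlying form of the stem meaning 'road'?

/niluʒab/

'road' shows [b] ~ [v] at the end of the stem ([niluʒab] vs [niluʒava]).
The stem 'bone' ([leŋulev], [leŋuleva]) shows [v] unchanged in both environments, so [v] cannot be basic with [b] derived in isolation.
The alternation reflects intervocalic spirantization: voiced stops become fricatives between vowels. /b/ is underlying.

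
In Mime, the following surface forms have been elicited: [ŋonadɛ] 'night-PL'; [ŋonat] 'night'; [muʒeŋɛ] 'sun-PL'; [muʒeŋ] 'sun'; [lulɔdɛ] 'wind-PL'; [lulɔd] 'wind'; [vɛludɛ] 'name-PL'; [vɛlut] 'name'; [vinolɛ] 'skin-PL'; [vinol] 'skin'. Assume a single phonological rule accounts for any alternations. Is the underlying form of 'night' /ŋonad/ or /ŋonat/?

The stem for 'night' ends in [d] in [ŋonadɛ] but [t] in [ŋonat].
If /d/ were underlying and a rule turned it into [t] in isolation, 'wind' would also alternate; but it has [d] in both [lulɔdɛ] and [lulɔd].
So /t/ is underlying, and a rule of intervocalic voicing — voiceless stops become voiced between vowels — gives [d].

/ŋonat/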